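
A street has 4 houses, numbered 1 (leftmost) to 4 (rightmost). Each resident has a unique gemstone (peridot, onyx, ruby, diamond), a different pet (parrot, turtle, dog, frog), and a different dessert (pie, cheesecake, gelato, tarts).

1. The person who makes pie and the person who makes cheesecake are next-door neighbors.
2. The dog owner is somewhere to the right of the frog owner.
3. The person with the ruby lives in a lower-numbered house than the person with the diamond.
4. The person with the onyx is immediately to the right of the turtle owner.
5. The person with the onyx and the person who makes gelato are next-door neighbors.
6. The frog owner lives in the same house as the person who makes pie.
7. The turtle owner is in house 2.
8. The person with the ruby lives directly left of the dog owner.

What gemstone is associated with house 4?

Clue 7: the turtle owner is in house 2.
From clue 4, the person with the onyx must be in house 3.
So house 1 gets peridot for gemstone.
That leaves ruby as the gemstone for house 2.
The only gemstone still possible for house 4 is diamond.
From clue 8, the dog owner must be in house 3.
So house 1 gets frog for pet.
The only pet still possible for house 4 is parrot.
Clue 6 places the person who makes pie in house 1.
House 3's dessert must be tarts (nothing else left).
Clue 1 places the person who makes cheesecake in house 2.
So house 4 gets gelato for dessert.
So: house 1 = peridot/frog/pie, house 2 = ruby/turtle/cheesecake, house 3 = onyx/dog/tarts, house 4 = diamond/parrot/gelato.

diamond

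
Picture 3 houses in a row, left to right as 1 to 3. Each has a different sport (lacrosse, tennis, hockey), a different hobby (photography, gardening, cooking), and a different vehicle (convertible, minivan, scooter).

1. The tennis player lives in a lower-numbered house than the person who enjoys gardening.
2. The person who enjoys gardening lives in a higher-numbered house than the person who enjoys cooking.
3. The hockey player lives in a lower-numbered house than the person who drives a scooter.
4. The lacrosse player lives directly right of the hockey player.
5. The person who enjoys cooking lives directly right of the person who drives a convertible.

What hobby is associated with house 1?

photography

Clue 5 places the person who enjoys cooking in house 2.
The person who drives a convertible is in house 1 (clue 5).
So house 3 gets lacrosse for sport.
House 1's hobby must be photography (nothing else left).
House 3 hobby: only gardening fits.
From clue 4, the hockey player must be in house 2.
The only sport still possible for house 1 is tennis.
The person who drives a scooter is in house 3 (clue 3).
House 2's vehicle must be minivan (nothing else left).
So: house 1 = tennis/photography/convertible, house 2 = hockey/cooking/minivan, house 3 = lacrosse/gardening/scooter.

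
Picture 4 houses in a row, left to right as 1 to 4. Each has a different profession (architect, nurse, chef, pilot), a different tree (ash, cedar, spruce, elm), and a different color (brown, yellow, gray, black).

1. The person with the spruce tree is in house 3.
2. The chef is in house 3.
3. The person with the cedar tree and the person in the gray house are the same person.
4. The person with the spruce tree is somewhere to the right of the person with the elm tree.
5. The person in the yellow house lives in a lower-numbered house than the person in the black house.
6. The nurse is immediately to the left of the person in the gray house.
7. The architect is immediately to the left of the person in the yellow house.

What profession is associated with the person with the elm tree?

From clue 1, the person with the spruce tree must be in house 3.
By clue 2, the chef is in house 3.
That leaves pilot as the profession for house 4.
That leaves brown as the color for house 1.
Clue 6: the nurse is in house 1.
By clue 6, the person in the gray house is in house 2.
The only profession still possible for house 2 is architect.
House 4's color must be black (nothing else left).
Clue 3: the person with the cedar tree is in house 2.
That leaves elm as the tree for house 1.
House 4 tree: only ash fits.
So house 3 gets yellow for color.
So: house 1 = nurse/elm/brown, house 2 = architect/cedar/gray, house 3 = chef/spruce/yellow, house 4 = pilot/ash/black.

nurse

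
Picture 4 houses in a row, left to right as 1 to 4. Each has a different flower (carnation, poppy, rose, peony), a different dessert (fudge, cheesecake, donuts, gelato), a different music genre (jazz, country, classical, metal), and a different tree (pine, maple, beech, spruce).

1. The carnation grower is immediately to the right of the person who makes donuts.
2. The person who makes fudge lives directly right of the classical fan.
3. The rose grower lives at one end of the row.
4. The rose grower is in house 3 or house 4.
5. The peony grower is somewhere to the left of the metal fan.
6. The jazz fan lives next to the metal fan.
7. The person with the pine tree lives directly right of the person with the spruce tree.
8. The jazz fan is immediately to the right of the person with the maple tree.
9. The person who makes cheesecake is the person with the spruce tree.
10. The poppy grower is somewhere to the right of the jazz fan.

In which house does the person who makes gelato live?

Clue 4: the rose grower is in house 4.
The only flower still possible for house 1 is peony.
House 2 flower: only carnation fits.
House 3 flower: only poppy fits.
From clue 1, the person who makes donuts must be in house 1.
By clue 10, the jazz fan is in house 2.
From clue 6, the metal fan must be in house 3.
Clue 8 places the person with the maple tree in house 1.
That leaves country as the music genre for house 4.
The person who makes fudge is in house 2 (clue 2).
The only dessert still possible for house 3 is cheesecake.
So house 4 gets gelato for dessert.
House 1's music genre must be classical (nothing else left).
Clue 9: the person with the spruce tree is in house 3.
That leaves beech as the tree for house 2.
The only tree still possible for house 4 is pine.
So: house 1 = peony/donuts/classical/maple, house 2 = carnation/fudge/jazz/beech, house 3 = poppy/cheesecake/metal/spruce, house 4 = rose/gelato/country/pine.

4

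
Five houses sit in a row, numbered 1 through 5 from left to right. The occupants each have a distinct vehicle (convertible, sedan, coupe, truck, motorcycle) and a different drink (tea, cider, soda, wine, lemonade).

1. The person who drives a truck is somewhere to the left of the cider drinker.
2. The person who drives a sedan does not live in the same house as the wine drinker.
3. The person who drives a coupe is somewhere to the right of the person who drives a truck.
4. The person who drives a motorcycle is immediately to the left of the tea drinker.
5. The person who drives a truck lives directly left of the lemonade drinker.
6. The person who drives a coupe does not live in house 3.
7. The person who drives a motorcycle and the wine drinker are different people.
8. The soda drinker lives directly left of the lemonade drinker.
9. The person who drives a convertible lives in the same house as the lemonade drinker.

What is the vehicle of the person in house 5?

The person who drives a coupe is narrowed to house 2 or 4 or 5; consider each.
Placing it in house 2 and house 4 leads to a contradiction, so it's in house 5.
The person who drives a convertible is narrowed to house 2 or 3 or 4; consider each.
Placing it in house 3 and house 4 leads to a contradiction, so it's in house 2.
Clue 9 places the lemonade drinker in house 2.
By clue 5, the person who drives a truck is in house 1.
The soda drinker is in house 1 (clue 8).
The person who drives a motorcycle is narrowed to house 3 or 4; consider each.
Placing it in house 4 leads to a contradiction, so it's in house 3.
From clue 4, the tea drinker must be in house 4.
House 4's vehicle must be sedan (nothing else left).
That leaves cider as the drink for house 3.
So house 5 gets wine for drink.
So: house 1 = truck/soda, house 2 = convertible/lemonade, house 3 = motorcycle/cider, house 4 = sedan/tea, house 5 = coupe/wine.

coupe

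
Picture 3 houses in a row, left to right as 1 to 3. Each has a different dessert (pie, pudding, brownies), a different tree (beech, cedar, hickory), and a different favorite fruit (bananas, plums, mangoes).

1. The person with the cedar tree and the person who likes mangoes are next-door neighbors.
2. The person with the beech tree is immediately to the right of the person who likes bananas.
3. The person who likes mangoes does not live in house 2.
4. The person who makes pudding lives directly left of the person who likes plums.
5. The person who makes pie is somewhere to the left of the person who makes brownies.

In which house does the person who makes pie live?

That leaves brownies as the dessert for house 3.
By clue 1, the person with the cedar tree is in house 2.
The only tree still possible for house 1 is hickory.
The only tree still possible for house 3 is beech.
Clue 2: the person who likes bananas is in house 2.
House 1's favorite fruit must be mangoes (nothing else left).
So house 3 gets plums for favorite fruit.
From clue 4, the person who makes pudding must be in house 2.
House 1's dessert must be pie (nothing else left).
So: house 1 = pie/hickory/mangoes, house 2 = pudding/cedar/bananas, house 3 = brownies/beech/plums.

1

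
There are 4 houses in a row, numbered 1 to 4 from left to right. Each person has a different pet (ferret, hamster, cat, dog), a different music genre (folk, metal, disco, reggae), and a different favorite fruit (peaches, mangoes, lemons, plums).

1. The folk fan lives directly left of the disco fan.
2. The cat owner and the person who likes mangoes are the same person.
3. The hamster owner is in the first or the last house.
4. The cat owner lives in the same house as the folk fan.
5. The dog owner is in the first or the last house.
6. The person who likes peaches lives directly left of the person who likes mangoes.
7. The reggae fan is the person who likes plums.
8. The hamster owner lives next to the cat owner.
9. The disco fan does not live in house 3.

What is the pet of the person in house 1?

By clue 4, the cat owner is in house 3.
Clue 4 places the folk fan in house 3.
Clue 8: the hamster owner is in house 4.
House 1 pet: only dog fits.
So house 2 gets ferret for pet.
By clue 1, the disco fan is in house 4.
From clue 2, the person who likes mangoes must be in house 3.
The person who likes peaches is in house 2 (clue 6).
Clue 7: the reggae fan is in house 1.
The person who likes plums is in house 1 (clue 7).
The only music genre still possible for house 2 is metal.
The only favorite fruit still possible for house 4 is lemons.
So: house 1 = dog/reggae/plums, house 2 = ferret/metal/peaches, house 3 = cat/folk/mangoes, house 4 = hamster/disco/lemons.

dog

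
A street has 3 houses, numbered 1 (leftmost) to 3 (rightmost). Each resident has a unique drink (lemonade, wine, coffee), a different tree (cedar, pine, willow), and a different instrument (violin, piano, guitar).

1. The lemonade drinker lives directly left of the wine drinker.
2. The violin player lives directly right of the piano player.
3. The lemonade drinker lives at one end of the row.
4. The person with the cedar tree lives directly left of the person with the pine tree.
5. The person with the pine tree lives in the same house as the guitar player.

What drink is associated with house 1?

By clue 3, the lemonade drinker is in house 1.
House 1's instrument must be piano (nothing else left).
Clue 1: the wine drinker is in house 2.
The violin player is in house 2 (clue 2).
So house 3 gets coffee for drink.
That leaves guitar as the instrument for house 3.
From clue 5, the person with the pine tree must be in house 3.
Clue 4: the person with the cedar tree is in house 2.
The only tree still possible for house 1 is willow.
So: house 1 = lemonade/willow/piano, house 2 = wine/cedar/violin, house 3 = coffee/pine/guitar.

lemonade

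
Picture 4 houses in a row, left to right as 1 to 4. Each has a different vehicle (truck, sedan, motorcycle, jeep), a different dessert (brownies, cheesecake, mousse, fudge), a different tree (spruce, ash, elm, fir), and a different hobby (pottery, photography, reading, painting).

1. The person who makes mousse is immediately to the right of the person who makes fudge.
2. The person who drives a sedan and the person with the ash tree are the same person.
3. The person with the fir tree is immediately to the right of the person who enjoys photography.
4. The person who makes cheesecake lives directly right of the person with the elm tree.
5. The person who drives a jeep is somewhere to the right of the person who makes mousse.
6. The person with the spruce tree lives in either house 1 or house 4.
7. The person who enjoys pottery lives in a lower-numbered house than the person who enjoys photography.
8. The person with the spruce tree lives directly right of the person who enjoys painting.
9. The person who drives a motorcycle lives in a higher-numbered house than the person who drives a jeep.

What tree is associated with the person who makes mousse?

elm

Clue 8: the person with the spruce tree is in house 4.
By clue 8, the person who enjoys painting is in house 3.
By clue 9, the person who drives a motorcycle is in house 4.
By clue 9, the person who drives a jeep is in house 3.
That leaves reading as the hobby for house 4.
By clue 3, the person with the fir tree is in house 3.
By clue 5, the person who makes mousse is in house 2.
By clue 7, the person who enjoys pottery is in house 1.
So house 1 gets fudge for dessert.
House 2's hobby must be photography (nothing else left).
The person who makes cheesecake is in house 3 (clue 4).
From clue 4, the person with the elm tree must be in house 2.
That leaves brownies as the dessert for house 4.
That leaves ash as the tree for house 1.
By clue 2, the person who drives a sedan is in house 1.
That leaves truck as the vehicle for house 2.
So: house 1 = sedan/fudge/ash/pottery, house 2 = truck/mousse/elm/photography, house 3 = jeep/cheesecake/fir/painting, house 4 = motorcycle/brownies/spruce/reading.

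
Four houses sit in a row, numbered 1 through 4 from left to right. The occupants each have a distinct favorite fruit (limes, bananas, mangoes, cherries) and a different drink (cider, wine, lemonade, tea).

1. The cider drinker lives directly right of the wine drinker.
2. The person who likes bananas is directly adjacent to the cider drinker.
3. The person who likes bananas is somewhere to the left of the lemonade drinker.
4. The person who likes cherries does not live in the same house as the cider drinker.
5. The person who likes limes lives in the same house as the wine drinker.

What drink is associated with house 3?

The person who likes bananas is narrowed to house 1 or 2 or 3; consider each.
Placing it in house 1 and house 2 leads to a contradiction, so it's in house 3.
The lemonade drinker is in house 4 (clue 3).
Clue 1: the wine drinker is in house 1.
Clue 5 places the person who likes limes in house 1.
That leaves mangoes as the favorite fruit for house 2.
That leaves cherries as the favorite fruit for house 4.
So house 2 gets cider for drink.
House 3's drink must be tea (nothing else left).
So: house 1 = limes/wine, house 2 = mangoes/cider, house 3 = bananas/tea, house 4 = cherries/lemonade.

tea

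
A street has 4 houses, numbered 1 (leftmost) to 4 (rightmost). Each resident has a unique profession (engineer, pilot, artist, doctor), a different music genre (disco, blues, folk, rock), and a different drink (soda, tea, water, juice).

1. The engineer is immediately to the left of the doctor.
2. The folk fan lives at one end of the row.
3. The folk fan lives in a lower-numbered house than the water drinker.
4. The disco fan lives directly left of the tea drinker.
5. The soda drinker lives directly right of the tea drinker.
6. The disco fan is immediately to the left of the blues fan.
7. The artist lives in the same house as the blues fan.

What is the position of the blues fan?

3

Clue 3: the folk fan is in house 1.
The only drink still possible for house 1 is juice.
Clue 4: the disco fan is in house 2.
By clue 4, the tea drinker is in house 3.
Clue 5 places the soda drinker in house 4.
Clue 6: the blues fan is in house 3.
Clue 7 places the artist in house 3.
The only music genre still possible for house 4 is rock.
That leaves water as the drink for house 2.
Clue 1: the engineer is in house 1.
Clue 1: the doctor is in house 2.
House 4's profession must be pilot (nothing else left).
So: house 1 = engineer/folk/juice, house 2 = doctor/disco/water, house 3 = artist/blues/tea, house 4 = pilot/rock/soda.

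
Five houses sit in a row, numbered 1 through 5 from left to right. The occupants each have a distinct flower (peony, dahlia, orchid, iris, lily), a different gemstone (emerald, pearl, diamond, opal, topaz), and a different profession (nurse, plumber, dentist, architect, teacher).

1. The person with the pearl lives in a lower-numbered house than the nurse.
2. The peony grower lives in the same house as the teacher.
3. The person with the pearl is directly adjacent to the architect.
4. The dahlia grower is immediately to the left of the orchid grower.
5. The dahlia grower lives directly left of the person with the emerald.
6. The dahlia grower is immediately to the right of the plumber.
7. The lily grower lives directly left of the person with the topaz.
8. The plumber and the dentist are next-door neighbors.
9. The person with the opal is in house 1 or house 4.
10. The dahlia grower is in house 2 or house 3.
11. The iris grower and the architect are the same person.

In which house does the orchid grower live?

4

The dahlia grower is narrowed to house 2 or 3; consider each.
Placing it in house 2 leads to a contradiction, so it's in house 3.
From clue 4, the orchid grower must be in house 4.
By clue 5, the person with the emerald is in house 4.
By clue 6, the plumber is in house 2.
So house 1 gets opal for gemstone.
From clue 11, the iris grower must be in house 1.
Clue 11: the architect is in house 1.
House 2's flower must be lily (nothing else left).
House 5's flower must be peony (nothing else left).
House 5's gemstone must be diamond (nothing else left).
That leaves nurse as the profession for house 4.
The only profession still possible for house 5 is teacher.
Clue 3: the person with the pearl is in house 2.
The person with the topaz is in house 3 (clue 7).
The only profession still possible for house 3 is dentist.
So: house 1 = iris/opal/architect, house 2 = lily/pearl/plumber, house 3 = dahlia/topaz/dentist, house 4 = orchid/emerald/nurse, house 5 = peony/diamond/teacher.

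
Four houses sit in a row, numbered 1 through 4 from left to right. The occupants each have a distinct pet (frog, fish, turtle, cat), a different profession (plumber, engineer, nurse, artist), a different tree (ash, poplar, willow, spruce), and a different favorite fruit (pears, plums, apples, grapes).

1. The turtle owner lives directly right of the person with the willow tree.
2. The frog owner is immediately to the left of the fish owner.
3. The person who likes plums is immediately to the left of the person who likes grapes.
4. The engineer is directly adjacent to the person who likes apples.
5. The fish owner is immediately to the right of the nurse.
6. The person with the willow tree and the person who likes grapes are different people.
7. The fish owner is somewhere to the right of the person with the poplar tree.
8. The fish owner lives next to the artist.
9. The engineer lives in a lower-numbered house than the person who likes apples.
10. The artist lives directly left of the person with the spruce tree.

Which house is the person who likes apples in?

3

House 4's profession must be plumber (nothing else left).
The fish owner is narrowed to house 2 or 3 or 4; consider each.
Placing it in house 3 and house 4 leads to a contradiction, so it's in house 2.
The frog owner is in house 1 (clue 2).
From clue 5, the nurse must be in house 1.
Clue 7: the person with the poplar tree is in house 1.
That leaves engineer as the profession for house 2.
That leaves artist as the profession for house 3.
By clue 4, the person who likes apples is in house 3.
Clue 10: the person with the spruce tree is in house 4.
The person who likes plums is in house 1 (clue 3).
Clue 3: the person who likes grapes is in house 2.
Clue 6 places the person with the willow tree in house 3.
The only tree still possible for house 2 is ash.
That leaves pears as the favorite fruit for house 4.
Clue 1: the turtle owner is in house 4.
House 3 pet: only cat fits.
So: house 1 = frog/nurse/poplar/plums, house 2 = fish/engineer/ash/grapes, house 3 = cat/artist/willow/apples, house 4 = turtle/plumber/spruce/pears.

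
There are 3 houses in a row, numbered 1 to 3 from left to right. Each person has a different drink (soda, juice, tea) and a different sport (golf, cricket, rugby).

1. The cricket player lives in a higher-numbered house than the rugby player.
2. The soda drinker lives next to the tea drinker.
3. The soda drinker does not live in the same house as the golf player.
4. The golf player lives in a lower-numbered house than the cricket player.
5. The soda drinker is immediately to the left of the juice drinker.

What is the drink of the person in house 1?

House 3's sport must be cricket (nothing else left).
The juice drinker is narrowed to house 2 or 3; consider each.
Placing it in house 2 leads to a contradiction, so it's in house 3.
The soda drinker is in house 2 (clue 5).
House 1's drink must be tea (nothing else left).
The golf player is in house 1 (clue 3).
House 2's sport must be rugby (nothing else left).
So: house 1 = tea/golf, house 2 = soda/rugby, house 3 = juice/cricket.

tea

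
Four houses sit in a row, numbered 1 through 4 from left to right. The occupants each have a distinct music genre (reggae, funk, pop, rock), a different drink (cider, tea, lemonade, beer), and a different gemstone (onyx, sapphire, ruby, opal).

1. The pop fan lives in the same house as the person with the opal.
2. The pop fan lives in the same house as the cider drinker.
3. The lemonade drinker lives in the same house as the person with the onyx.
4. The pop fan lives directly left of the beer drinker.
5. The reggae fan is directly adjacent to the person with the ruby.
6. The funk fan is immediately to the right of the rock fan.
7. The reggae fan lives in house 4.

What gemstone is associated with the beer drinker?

By clue 7, the reggae fan is in house 4.
Clue 5 places the person with the ruby in house 3.
House 3 music genre: only funk fits.
Clue 6: the rock fan is in house 2.
House 1's music genre must be pop (nothing else left).
The person with the opal is in house 1 (clue 1).
From clue 2, the cider drinker must be in house 1.
Clue 4 places the beer drinker in house 2.
House 3 drink: only tea fits.
The only drink still possible for house 4 is lemonade.
Clue 3 places the person with the onyx in house 4.
The only gemstone still possible for house 2 is sapphire.
So: house 1 = pop/cider/opal, house 2 = rock/beer/sapphire, house 3 = funk/tea/ruby, house 4 = reggae/lemonade/onyx.

sapphire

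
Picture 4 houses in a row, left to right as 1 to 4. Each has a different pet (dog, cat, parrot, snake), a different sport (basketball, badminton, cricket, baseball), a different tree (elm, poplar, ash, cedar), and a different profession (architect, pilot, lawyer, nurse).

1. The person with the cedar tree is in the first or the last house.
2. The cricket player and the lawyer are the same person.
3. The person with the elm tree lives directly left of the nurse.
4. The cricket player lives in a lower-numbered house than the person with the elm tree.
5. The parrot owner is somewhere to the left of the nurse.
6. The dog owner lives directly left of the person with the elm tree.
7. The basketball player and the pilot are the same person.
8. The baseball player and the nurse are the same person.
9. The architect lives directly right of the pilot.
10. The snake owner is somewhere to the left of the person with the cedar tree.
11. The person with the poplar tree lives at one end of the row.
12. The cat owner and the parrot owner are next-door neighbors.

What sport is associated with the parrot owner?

From clue 10, the person with the cedar tree must be in house 4.
So house 4 gets cat for pet.
From clue 12, the parrot owner must be in house 3.
House 1's tree must be poplar (nothing else left).
Clue 5: the nurse is in house 4.
Clue 8 places the baseball player in house 4.
By clue 3, the person with the elm tree is in house 3.
Clue 6: the dog owner is in house 2.
The only pet still possible for house 1 is snake.
That leaves ash as the tree for house 2.
So house 3 gets architect for profession.
Clue 9: the pilot is in house 2.
House 3's sport must be badminton (nothing else left).
House 1 profession: only lawyer fits.
The cricket player is in house 1 (clue 2).
The basketball player is in house 2 (clue 7).
So: house 1 = snake/cricket/poplar/lawyer, house 2 = dog/basketball/ash/pilot, house 3 = parrot/badminton/elm/architect, house 4 = cat/baseball/cedar/nurse.

badminton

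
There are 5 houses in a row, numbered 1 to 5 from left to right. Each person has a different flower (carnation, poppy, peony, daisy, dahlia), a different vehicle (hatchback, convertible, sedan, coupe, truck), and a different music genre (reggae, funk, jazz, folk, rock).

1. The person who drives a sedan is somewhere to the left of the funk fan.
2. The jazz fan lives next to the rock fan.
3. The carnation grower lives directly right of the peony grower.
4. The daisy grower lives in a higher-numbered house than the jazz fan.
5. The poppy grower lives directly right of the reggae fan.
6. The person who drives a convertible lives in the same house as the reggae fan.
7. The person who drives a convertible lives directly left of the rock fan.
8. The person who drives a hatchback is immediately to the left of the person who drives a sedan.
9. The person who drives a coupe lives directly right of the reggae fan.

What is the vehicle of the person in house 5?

truck

The person who drives a hatchback is narrowed to house 1 or 2 or 3; consider each.
Placing it in house 1 and house 2 leads to a contradiction, so it's in house 3.
By clue 8, the person who drives a sedan is in house 4.
By clue 1, the funk fan is in house 5.
Clue 9: the person who drives a coupe is in house 2.
Clue 9 places the reggae fan in house 1.
The only vehicle still possible for house 5 is truck.
Clue 5: the poppy grower is in house 2.
The rock fan is in house 2 (clue 7).
So house 1 gets convertible for vehicle.
From clue 2, the jazz fan must be in house 3.
House 1 flower: only dahlia fits.
So house 3 gets peony for flower.
That leaves folk as the music genre for house 4.
From clue 3, the carnation grower must be in house 4.
That leaves daisy as the flower for house 5.
So: house 1 = dahlia/convertible/reggae, house 2 = poppy/coupe/rock, house 3 = peony/hatchback/jazz, house 4 = carnation/sedan/folk, house 5 = daisy/truck/funk.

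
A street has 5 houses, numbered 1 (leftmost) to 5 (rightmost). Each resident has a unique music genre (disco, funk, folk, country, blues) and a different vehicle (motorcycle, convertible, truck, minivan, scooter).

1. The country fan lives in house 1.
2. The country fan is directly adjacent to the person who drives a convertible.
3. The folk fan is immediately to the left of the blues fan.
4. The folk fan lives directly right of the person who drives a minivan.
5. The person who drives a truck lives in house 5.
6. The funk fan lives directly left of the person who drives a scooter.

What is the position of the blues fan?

From clue 1, the country fan must be in house 1.
From clue 2, the person who drives a convertible must be in house 2.
By clue 5, the person who drives a truck is in house 5.
The blues fan is narrowed to house 3 or 5; consider each.
Placing it in house 3 leads to a contradiction, so it's in house 5.
Clue 3: the folk fan is in house 4.
From clue 4, the person who drives a minivan must be in house 3.
House 1's vehicle must be motorcycle (nothing else left).
House 4's vehicle must be scooter (nothing else left).
Clue 6 places the funk fan in house 3.
That leaves disco as the music genre for house 2.
So: house 1 = country/motorcycle, house 2 = disco/convertible, house 3 = funk/minivan, house 4 = folk/scooter, house 5 = blues/truck.

5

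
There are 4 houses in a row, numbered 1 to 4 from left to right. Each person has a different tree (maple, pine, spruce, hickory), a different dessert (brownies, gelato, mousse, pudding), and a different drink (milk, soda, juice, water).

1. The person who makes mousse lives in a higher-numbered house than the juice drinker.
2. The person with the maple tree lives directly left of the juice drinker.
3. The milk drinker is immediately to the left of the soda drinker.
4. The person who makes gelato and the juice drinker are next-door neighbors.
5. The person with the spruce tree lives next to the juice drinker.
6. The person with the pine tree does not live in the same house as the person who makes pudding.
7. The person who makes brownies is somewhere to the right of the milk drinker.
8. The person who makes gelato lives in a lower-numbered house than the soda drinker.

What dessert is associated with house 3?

The person with the maple tree is narrowed to house 1 or 2; consider each.
Placing it in house 2 leads to a contradiction, so it's in house 1.
Clue 2 places the juice drinker in house 2.
That leaves spruce as the tree for house 3.
Clue 3: the milk drinker is in house 3.
By clue 3, the soda drinker is in house 4.
By clue 7, the person who makes brownies is in house 4.
The only dessert still possible for house 2 is pudding.
House 3's dessert must be mousse (nothing else left).
So house 1 gets water for drink.
The person with the pine tree is in house 4 (clue 6).
The only tree still possible for house 2 is hickory.
So house 1 gets gelato for dessert.
So: house 1 = maple/gelato/water, house 2 = hickory/pudding/juice, house 3 = spruce/mousse/milk, house 4 = pine/brownies/soda.

mousse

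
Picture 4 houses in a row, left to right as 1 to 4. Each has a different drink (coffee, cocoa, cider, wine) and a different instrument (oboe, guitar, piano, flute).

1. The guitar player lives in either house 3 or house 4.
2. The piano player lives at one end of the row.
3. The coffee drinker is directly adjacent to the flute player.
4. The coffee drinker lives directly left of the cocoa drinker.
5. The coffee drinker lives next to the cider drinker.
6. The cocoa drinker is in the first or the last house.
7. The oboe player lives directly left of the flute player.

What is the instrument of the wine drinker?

oboe

From clue 6, the cocoa drinker must be in house 4.
Clue 4 places the coffee drinker in house 3.
Clue 5 places the cider drinker in house 2.
House 1 drink: only wine fits.
That leaves flute as the instrument for house 2.
From clue 7, the oboe player must be in house 1.
That leaves guitar as the instrument for house 3.
House 4's instrument must be piano (nothing else left).
So: house 1 = wine/oboe, house 2 = cider/flute, house 3 = coffee/guitar, house 4 = cocoa/piano.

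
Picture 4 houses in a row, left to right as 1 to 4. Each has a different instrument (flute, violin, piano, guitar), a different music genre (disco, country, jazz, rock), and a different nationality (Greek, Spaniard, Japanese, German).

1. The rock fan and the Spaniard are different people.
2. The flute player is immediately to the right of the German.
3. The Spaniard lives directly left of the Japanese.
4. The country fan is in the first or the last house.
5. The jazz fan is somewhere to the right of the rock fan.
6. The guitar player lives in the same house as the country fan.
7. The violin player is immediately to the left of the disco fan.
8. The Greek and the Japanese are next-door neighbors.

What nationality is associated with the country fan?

The guitar player is narrowed to house 1 or 4; consider each.
Placing it in house 1 leads to a contradiction, so it's in house 4.
From clue 6, the country fan must be in house 4.
So house 1 gets rock for music genre.
The only nationality still possible for house 1 is German.
The flute player is in house 2 (clue 2).
The only instrument still possible for house 1 is violin.
House 3's instrument must be piano (nothing else left).
By clue 7, the disco fan is in house 2.
House 3's music genre must be jazz (nothing else left).
The Japanese is narrowed to house 3 or 4; consider each.
Placing it in house 4 leads to a contradiction, so it's in house 3.
Clue 3 places the Spaniard in house 2.
House 4 nationality: only Greek fits.
So: house 1 = violin/rock/German, house 2 = flute/disco/Spaniard, house 3 = piano/jazz/Japanese, house 4 = guitar/country/Greek.

Greek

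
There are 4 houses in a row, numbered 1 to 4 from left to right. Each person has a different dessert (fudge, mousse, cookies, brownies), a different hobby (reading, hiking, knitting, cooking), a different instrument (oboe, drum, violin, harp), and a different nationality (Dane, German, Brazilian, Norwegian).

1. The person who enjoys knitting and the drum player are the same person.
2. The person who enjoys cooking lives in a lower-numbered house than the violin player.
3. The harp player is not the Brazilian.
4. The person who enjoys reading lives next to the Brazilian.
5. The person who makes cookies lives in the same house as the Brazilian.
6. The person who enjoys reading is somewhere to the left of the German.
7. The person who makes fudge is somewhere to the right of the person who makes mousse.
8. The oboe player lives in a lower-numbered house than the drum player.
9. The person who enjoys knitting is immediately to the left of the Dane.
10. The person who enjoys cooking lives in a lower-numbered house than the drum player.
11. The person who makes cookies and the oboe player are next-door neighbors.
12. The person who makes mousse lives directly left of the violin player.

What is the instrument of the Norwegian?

That leaves hiking as the hobby for house 4.
The person who enjoys cooking is narrowed to house 1 or 2; consider each.
Placing it in house 2 leads to a contradiction, so it's in house 1.
The person who enjoys knitting is narrowed to house 2 or 3; consider each.
Placing it in house 3 leads to a contradiction, so it's in house 2.
By clue 1, the drum player is in house 2.
From clue 8, the oboe player must be in house 1.
By clue 9, the Dane is in house 3.
From clue 11, the person who makes cookies must be in house 2.
That leaves reading as the hobby for house 3.
That leaves German as the nationality for house 4.
The Brazilian is in house 2 (clue 4).
The person who makes mousse is in house 3 (clue 12).
The violin player is in house 4 (clue 12).
The only dessert still possible for house 1 is brownies.
House 4 dessert: only fudge fits.
House 3's instrument must be harp (nothing else left).
House 1's nationality must be Norwegian (nothing else left).
So: house 1 = brownies/cooking/oboe/Norwegian, house 2 = cookies/knitting/drum/Brazilian, house 3 = mousse/reading/harp/Dane, house 4 = fudge/hiking/violin/German.

oboe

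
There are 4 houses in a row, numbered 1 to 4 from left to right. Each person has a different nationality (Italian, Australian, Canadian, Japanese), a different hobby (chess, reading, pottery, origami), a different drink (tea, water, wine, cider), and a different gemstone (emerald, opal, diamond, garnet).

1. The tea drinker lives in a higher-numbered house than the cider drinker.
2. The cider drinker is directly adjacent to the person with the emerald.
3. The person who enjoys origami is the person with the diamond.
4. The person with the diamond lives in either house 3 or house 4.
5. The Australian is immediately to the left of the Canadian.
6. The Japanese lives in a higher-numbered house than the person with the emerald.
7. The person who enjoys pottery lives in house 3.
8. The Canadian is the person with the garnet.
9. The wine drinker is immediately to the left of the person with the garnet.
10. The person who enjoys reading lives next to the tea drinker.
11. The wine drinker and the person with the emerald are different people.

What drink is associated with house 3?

Clue 7: the person who enjoys pottery is in house 3.
By clue 3, the person who enjoys origami is in house 4.
The person with the diamond is in house 4 (clue 3).
House 4's drink must be water (nothing else left).
The only drink still possible for house 3 is tea.
Clue 10 places the person who enjoys reading in house 2.
The only hobby still possible for house 1 is chess.
The Australian is narrowed to house 1 or 2; consider each.
Placing it in house 2 leads to a contradiction, so it's in house 1.
From clue 5, the Canadian must be in house 2.
From clue 8, the person with the garnet must be in house 2.
Clue 9 places the wine drinker in house 1.
That leaves cider as the drink for house 2.
So house 1 gets opal for gemstone.
House 3 gemstone: only emerald fits.
The Japanese is in house 4 (clue 6).
That leaves Italian as the nationality for house 3.
So: house 1 = Australian/chess/wine/opal, house 2 = Canadian/reading/cider/garnet, house 3 = Italian/pottery/tea/emerald, house 4 = Japanese/origami/water/diamond.

tea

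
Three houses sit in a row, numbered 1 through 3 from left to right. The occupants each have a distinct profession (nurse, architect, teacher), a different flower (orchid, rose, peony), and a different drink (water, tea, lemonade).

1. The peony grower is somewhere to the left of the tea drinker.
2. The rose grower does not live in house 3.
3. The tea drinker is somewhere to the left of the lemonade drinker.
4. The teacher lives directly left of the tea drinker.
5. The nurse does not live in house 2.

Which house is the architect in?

By clue 3, the tea drinker is in house 2.
The lemonade drinker is in house 3 (clue 3).
By clue 4, the teacher is in house 1.
House 2's profession must be architect (nothing else left).
The only profession still possible for house 3 is nurse.
That leaves orchid as the flower for house 3.
So house 1 gets water for drink.
The peony grower is in house 1 (clue 1).
That leaves rose as the flower for house 2.
So: house 1 = teacher/peony/water, house 2 = architect/rose/tea, house 3 = nurse/orchid/lemonade.

2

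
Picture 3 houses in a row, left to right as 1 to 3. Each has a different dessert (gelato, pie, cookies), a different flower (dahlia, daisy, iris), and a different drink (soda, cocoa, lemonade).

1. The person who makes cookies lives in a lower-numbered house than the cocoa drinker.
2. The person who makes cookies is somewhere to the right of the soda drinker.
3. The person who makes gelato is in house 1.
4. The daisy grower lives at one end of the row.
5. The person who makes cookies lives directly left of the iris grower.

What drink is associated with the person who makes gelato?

soda

By clue 2, the person who makes cookies is in house 2.
Clue 2 places the soda drinker in house 1.
From clue 3, the person who makes gelato must be in house 1.
Clue 5 places the iris grower in house 3.
The only dessert still possible for house 3 is pie.
The only flower still possible for house 2 is dahlia.
By clue 1, the cocoa drinker is in house 3.
House 1's flower must be daisy (nothing else left).
House 2's drink must be lemonade (nothing else left).
So: house 1 = gelato/daisy/soda, house 2 = cookies/dahlia/lemonade, house 3 = pie/iris/cocoa.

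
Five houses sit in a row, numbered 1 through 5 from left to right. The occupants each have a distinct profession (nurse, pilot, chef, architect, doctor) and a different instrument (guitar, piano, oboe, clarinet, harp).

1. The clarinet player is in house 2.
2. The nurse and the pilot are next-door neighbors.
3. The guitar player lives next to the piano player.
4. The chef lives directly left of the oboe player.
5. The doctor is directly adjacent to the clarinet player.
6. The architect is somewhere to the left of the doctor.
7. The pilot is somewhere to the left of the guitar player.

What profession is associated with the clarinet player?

By clue 1, the clarinet player is in house 2.
Clue 6: the doctor is in house 3.
That leaves nurse as the profession for house 5.
Clue 2: the pilot is in house 4.
Clue 7: the guitar player is in house 5.
House 1 profession: only architect fits.
That leaves chef as the profession for house 2.
That leaves harp as the instrument for house 1.
So house 3 gets oboe for instrument.
House 4 instrument: only piano fits.
So: house 1 = architect/harp, house 2 = chef/clarinet, house 3 = doctor/oboe, house 4 = pilot/piano, house 5 = nurse/guitar.

chef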